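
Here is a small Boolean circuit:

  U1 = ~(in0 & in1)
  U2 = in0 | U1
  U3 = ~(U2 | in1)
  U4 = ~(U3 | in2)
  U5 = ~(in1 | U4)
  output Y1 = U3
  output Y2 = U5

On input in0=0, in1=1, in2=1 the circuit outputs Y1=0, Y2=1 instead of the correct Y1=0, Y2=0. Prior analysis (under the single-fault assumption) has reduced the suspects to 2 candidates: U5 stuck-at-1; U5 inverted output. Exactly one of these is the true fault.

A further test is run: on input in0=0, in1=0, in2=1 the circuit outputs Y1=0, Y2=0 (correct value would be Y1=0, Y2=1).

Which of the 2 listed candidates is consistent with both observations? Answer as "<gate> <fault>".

U5 inverted output

Evaluate each candidate on input in0=0, in1=0, in2=1:
  U5 stuck-at-1: U1=1, U2=1, U3=0, U4=0, U5=1 [stuck-at-1] → Y1=0, Y2=1 — eliminated
  U5 inverted output: U1=1, U2=1, U3=0, U4=0, U5=0 [inverted output] → Y1=0, Y2=0 — matches
Only U5 inverted output reproduces the observed Y1=0, Y2=0.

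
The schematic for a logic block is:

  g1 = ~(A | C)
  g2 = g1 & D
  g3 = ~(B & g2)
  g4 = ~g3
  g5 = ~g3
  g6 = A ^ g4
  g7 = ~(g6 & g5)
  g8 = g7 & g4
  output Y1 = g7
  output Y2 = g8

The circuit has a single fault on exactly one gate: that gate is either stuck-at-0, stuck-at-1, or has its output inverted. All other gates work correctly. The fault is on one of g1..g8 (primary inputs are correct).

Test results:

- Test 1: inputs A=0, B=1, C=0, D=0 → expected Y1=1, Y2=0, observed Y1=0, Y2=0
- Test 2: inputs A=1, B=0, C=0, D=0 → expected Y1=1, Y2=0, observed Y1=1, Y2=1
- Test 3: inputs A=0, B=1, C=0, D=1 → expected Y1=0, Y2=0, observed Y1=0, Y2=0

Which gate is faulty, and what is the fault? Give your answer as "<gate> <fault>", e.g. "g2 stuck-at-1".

g3 stuck-at-0

Fault-free values for test 1 (A=0, B=1, C=0, D=0): g1=1, g2=0, g3=1, g4=0, g5=0, g6=0, g7=1, g8=0, giving Y1=1, Y2=0. Observed Y1=0, Y2=0.
Test 1: faults giving observed Y1=0, Y2=0 are {g2 stuck-at-1, g2 inverted output, g3 stuck-at-0, g3 inverted output, g7 stuck-at-0, g7 inverted output}.
Test 2 (A=1, B=0, C=0, D=0): fault-free g1=0, g2=0, g3=1, g4=0, g5=0, g6=1, g7=1, g8=0 → Y1=1, Y2=0; observed Y1=1, Y2=1. Eliminates g2 stuck-at-1, g2 inverted output, g7 stuck-at-0, g7 inverted output.
Test 3 (A=0, B=1, C=0, D=1): fault-free g1=1, g2=1, g3=0, g4=1, g5=1, g6=1, g7=0, g8=0 → Y1=0, Y2=0; observed Y1=0, Y2=0. Eliminates g3 inverted output.
Only g3 stuck-at-0 is consistent with every test.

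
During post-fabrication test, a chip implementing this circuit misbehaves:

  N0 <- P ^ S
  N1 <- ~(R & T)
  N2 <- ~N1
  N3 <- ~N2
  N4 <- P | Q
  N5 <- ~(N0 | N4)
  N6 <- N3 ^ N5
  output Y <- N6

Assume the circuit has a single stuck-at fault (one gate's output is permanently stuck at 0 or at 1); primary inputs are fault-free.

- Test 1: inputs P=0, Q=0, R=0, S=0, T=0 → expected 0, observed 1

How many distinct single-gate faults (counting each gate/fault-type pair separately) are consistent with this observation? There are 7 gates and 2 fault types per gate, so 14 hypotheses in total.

Fault-free: N0=0, N1=1, N2=0, N3=1, N4=0, N5=1, N6=0 → 0. Observed 1.
  N0 stuck-at-0: output 0 ✗
  N0 stuck-at-1: output 1 ✓
  N1 stuck-at-0: output 1 ✓
  N1 stuck-at-1: output 0 ✗
  N2 stuck-at-0: output 0 ✗
  N2 stuck-at-1: output 1 ✓
  N3 stuck-at-0: output 1 ✓
  N3 stuck-at-1: output 0 ✗
  N4 stuck-at-0: output 0 ✗
  N4 stuck-at-1: output 1 ✓
  N5 stuck-at-0: output 1 ✓
  N5 stuck-at-1: output 0 ✗
  N6 stuck-at-0: output 0 ✗
  N6 stuck-at-1: output 1 ✓
Consistent faults: {N0 stuck-at-1, N1 stuck-at-0, N2 stuck-at-1, N3 stuck-at-0, N4 stuck-at-1, N5 stuck-at-0, N6 stuck-at-1} — 7 in all.

7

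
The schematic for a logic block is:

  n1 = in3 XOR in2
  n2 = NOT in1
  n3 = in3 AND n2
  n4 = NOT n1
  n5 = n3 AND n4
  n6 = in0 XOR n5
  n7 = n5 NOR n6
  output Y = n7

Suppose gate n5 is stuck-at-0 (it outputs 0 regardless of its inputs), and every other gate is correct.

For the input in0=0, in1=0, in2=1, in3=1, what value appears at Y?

1

Propagate with n5 forced: n1=0, n2=1, n3=1, n4=1, n5=0 [stuck-at-0], n6=0, n7=1.
So Y = 1. (Without the fault it would be 0.)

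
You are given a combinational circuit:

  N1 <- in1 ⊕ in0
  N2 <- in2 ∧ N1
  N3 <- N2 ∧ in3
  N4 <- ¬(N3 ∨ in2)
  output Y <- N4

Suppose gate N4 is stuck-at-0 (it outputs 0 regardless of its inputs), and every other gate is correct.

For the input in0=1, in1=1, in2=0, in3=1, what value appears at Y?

0

Propagate with N4 forced: N1=0, N2=0, N3=0, N4=0 [stuck-at-0].
So Y = 0. (Without the fault it would be 1.)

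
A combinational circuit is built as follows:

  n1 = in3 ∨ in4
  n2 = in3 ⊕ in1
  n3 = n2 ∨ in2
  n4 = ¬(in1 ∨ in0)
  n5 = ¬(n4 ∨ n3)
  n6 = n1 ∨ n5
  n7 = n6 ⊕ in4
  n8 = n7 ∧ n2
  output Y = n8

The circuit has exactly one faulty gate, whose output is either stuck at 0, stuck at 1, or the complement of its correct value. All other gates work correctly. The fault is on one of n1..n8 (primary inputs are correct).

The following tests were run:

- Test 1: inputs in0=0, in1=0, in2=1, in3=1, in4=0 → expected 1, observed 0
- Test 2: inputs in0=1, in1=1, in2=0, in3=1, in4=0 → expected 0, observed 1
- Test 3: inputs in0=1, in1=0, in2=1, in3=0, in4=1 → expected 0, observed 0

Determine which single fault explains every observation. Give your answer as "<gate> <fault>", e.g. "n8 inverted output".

n2 inverted output

Fault-free values for test 1 (in0=0, in1=0, in2=1, in3=1, in4=0): n1=1, n2=1, n3=1, n4=1, n5=0, n6=1, n7=1, n8=1, giving Y=1. Observed 0.
Test 1: faults giving observed 0 are {n1 stuck-at-0, n1 inverted output, n2 stuck-at-0, n2 inverted output, n6 stuck-at-0, n6 inverted output, n7 stuck-at-0, n7 inverted output, n8 stuck-at-0, n8 inverted output}.
Test 2 (in0=1, in1=1, in2=0, in3=1, in4=0): fault-free n1=1, n2=0, n3=0, n4=0, n5=1, n6=1, n7=1, n8=0 → 0; observed 1. Eliminates n1 stuck-at-0, n1 inverted output, n2 stuck-at-0, n6 stuck-at-0, n6 inverted output, n7 stuck-at-0, n7 inverted output, n8 stuck-at-0.
Test 3 (in0=1, in1=0, in2=1, in3=0, in4=1): fault-free n1=1, n2=0, n3=1, n4=0, n5=0, n6=1, n7=0, n8=0 → 0; observed 0. Eliminates n8 inverted output.
Only n2 inverted output is consistent with every test.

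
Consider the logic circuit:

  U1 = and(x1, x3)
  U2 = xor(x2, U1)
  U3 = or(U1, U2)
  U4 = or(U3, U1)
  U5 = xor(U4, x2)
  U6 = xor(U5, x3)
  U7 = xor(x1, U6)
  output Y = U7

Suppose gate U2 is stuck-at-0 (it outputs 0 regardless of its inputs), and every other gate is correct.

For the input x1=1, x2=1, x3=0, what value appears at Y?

Propagate with U2 forced: U1=0, U2=0 [stuck-at-0], U3=0, U4=0, U5=1, U6=1, U7=0.
So Y = 0. (Without the fault it would be 1.)

0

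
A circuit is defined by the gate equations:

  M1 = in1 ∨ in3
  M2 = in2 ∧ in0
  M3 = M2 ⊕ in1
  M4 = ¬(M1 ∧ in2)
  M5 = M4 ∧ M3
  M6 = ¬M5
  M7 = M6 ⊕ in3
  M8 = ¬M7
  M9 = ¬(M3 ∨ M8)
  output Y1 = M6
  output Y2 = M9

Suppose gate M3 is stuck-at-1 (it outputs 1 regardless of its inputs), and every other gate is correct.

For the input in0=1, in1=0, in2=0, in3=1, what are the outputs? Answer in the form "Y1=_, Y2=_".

Y1=0, Y2=0

Propagate with M3 forced: M1=1, M2=0, M3=1 [stuck-at-1], M4=1, M5=1, M6=0, M7=1, M8=0, M9=0.
So the outputs are Y1=0, Y2=0. (Without the fault they would be Y1=1, Y2=0.)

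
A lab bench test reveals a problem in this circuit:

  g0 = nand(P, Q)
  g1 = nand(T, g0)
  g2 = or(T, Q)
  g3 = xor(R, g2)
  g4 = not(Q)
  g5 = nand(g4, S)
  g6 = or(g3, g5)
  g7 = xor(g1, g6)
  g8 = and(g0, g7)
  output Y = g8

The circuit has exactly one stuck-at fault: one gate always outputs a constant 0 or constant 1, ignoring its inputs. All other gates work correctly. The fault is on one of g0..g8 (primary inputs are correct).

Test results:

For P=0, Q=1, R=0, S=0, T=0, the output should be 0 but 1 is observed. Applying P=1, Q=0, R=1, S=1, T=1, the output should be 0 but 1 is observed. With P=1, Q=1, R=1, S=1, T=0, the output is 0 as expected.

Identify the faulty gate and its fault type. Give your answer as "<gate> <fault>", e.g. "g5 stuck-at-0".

Fault-free values for test 1 (P=0, Q=1, R=0, S=0, T=0): g0=1, g1=1, g2=1, g3=1, g4=0, g5=1, g6=1, g7=0, g8=0, giving Y=0. Observed 1.
Test 1: faults giving observed 1 are {g1 stuck-at-0, g6 stuck-at-0, g7 stuck-at-1, g8 stuck-at-1}.
Test 2 (P=1, Q=0, R=1, S=1, T=1): fault-free g0=1, g1=0, g2=1, g3=0, g4=1, g5=0, g6=0, g7=0, g8=0 → 0; observed 1. Eliminates g1 stuck-at-0, g6 stuck-at-0.
Test 3 (P=1, Q=1, R=1, S=1, T=0): fault-free g0=0, g1=1, g2=1, g3=0, g4=0, g5=1, g6=1, g7=0, g8=0 → 0; observed 0. Eliminates g8 stuck-at-1.
Only g7 stuck-at-1 is consistent with every test.

g7 stuck-at-1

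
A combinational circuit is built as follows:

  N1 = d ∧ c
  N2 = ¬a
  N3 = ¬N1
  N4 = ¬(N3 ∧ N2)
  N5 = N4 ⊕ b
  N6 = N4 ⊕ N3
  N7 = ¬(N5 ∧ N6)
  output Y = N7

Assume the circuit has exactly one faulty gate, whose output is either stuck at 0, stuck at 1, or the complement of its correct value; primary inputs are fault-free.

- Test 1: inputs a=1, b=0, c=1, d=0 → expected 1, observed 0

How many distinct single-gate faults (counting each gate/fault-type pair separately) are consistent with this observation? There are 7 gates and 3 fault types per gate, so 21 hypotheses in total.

Fault-free: N1=0, N2=0, N3=1, N4=1, N5=1, N6=0, N7=1 → 1. Observed 0.
  N1: stuck-at-1, inverted output ✓; others ✗
  N2: none of the 3 fault types match ✗
  N3: stuck-at-0, inverted output ✓; others ✗
  N4: none of the 3 fault types match ✗
  N5: none of the 3 fault types match ✗
  N6: stuck-at-1, inverted output ✓; others ✗
  N7: stuck-at-0, inverted output ✓; others ✗
Consistent faults: {N1 stuck-at-1, N1 inverted output, N3 stuck-at-0, N3 inverted output, N6 stuck-at-1, N6 inverted output, N7 stuck-at-0, N7 inverted output} — 8 in all.

8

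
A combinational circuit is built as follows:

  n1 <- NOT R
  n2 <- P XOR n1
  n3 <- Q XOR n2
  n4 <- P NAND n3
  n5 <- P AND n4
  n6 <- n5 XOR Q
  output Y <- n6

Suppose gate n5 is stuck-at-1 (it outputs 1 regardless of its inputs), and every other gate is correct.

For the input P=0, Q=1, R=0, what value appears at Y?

0

Propagate with n5 forced: n1=1, n2=1, n3=0, n4=1, n5=1 [stuck-at-1], n6=0.
So Y = 0. (Without the fault it would be 1.)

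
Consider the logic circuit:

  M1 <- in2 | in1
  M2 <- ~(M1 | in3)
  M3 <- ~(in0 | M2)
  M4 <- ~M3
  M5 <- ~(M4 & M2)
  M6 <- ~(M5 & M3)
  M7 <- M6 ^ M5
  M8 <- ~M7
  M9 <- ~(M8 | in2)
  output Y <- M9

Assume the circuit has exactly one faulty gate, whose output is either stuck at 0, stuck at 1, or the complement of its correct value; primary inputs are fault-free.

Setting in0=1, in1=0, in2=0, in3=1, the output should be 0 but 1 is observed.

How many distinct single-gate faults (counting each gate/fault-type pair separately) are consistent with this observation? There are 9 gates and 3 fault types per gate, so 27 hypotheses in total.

Fault-free: M1=0, M2=0, M3=0, M4=1, M5=1, M6=1, M7=0, M8=1, M9=0 → 0. Observed 1.
  M1: none of the 3 fault types match ✗
  M2: stuck-at-1, inverted output ✓; others ✗
  M3: stuck-at-1, inverted output ✓; others ✗
  M4: none of the 3 fault types match ✗
  M5: stuck-at-0, inverted output ✓; others ✗
  M6: stuck-at-0, inverted output ✓; others ✗
  M7: stuck-at-1, inverted output ✓; others ✗
  M8: stuck-at-0, inverted output ✓; others ✗
  M9: stuck-at-1, inverted output ✓; others ✗
Consistent faults: {M2 stuck-at-1, M2 inverted output, M3 stuck-at-1, M3 inverted output, M5 stuck-at-0, M5 inverted output, M6 stuck-at-0, M6 inverted output, M7 stuck-at-1, M7 inverted output, M8 stuck-at-0, M8 inverted output, M9 stuck-at-1, M9 inverted output} — 14 in all.

14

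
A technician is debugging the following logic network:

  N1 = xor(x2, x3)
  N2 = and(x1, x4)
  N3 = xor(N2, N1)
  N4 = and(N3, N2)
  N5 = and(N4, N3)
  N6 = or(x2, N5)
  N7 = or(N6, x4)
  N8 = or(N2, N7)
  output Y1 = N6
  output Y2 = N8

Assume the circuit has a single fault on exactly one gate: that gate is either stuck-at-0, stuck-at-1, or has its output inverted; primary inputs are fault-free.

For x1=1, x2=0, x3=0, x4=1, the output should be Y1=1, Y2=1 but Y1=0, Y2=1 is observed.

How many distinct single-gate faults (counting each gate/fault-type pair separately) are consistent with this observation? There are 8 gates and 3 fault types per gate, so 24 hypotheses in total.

Fault-free: N1=0, N2=1, N3=1, N4=1, N5=1, N6=1, N7=1, N8=1 → Y1=1, Y2=1. Observed Y1=0, Y2=1.
  N1: stuck-at-1, inverted output ✓; others ✗
  N2: stuck-at-0, inverted output ✓; others ✗
  N3: stuck-at-0, inverted output ✓; others ✗
  N4: stuck-at-0, inverted output ✓; others ✗
  N5: stuck-at-0, inverted output ✓; others ✗
  N6: stuck-at-0, inverted output ✓; others ✗
  N7: none of the 3 fault types match ✗
  N8: none of the 3 fault types match ✗
Consistent faults: {N1 stuck-at-1, N1 inverted output, N2 stuck-at-0, N2 inverted output, N3 stuck-at-0, N3 inverted output, N4 stuck-at-0, N4 inverted output, N5 stuck-at-0, N5 inverted output, N6 stuck-at-0, N6 inverted output} — 12 in all.

12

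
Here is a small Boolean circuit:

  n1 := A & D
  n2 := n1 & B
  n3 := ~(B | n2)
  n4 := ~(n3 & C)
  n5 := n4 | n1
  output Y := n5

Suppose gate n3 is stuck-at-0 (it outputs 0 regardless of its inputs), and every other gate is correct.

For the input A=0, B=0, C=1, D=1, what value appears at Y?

1

Propagate with n3 forced: n1=0, n2=0, n3=0 [stuck-at-0], n4=1, n5=1.
So Y = 1. (Without the fault it would be 0.)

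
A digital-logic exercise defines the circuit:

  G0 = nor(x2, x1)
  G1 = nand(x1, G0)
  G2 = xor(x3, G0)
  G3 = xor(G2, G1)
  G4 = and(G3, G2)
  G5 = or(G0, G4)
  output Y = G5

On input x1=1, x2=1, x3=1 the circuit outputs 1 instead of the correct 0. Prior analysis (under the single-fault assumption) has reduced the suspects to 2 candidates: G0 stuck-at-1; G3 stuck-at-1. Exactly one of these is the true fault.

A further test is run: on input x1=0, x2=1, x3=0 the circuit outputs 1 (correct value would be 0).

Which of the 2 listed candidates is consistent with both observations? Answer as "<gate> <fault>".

Evaluate each candidate on input x1=0, x2=1, x3=0:
  G0 stuck-at-1: G0=1 [stuck-at-1], G1=1, G2=1, G3=0, G4=0, G5=1 → 1 — matches
  G3 stuck-at-1: G0=0, G1=1, G2=0, G3=1 [stuck-at-1], G4=0, G5=0 → 0 — eliminated
Only G0 stuck-at-1 reproduces the observed 1.

G0 stuck-at-1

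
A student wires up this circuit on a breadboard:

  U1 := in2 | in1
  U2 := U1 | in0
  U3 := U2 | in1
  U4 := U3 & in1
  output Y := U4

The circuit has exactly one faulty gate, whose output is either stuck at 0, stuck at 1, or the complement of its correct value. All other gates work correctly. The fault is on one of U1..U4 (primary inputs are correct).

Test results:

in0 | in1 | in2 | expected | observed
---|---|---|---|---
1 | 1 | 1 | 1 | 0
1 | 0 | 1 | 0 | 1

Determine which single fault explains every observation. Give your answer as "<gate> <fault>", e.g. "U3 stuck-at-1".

U4 inverted output

Fault-free values for test 1 (in0=1, in1=1, in2=1): U1=1, U2=1, U3=1, U4=1, giving Y=1. Observed 0.
Test 1: faults giving observed 0 are {U3 stuck-at-0, U3 inverted output, U4 stuck-at-0, U4 inverted output}.
Test 2 (in0=1, in1=0, in2=1): fault-free U1=1, U2=1, U3=1, U4=0 → 0; observed 1. Eliminates U3 stuck-at-0, U3 inverted output, U4 stuck-at-0.
Only U4 inverted output is consistent with every test.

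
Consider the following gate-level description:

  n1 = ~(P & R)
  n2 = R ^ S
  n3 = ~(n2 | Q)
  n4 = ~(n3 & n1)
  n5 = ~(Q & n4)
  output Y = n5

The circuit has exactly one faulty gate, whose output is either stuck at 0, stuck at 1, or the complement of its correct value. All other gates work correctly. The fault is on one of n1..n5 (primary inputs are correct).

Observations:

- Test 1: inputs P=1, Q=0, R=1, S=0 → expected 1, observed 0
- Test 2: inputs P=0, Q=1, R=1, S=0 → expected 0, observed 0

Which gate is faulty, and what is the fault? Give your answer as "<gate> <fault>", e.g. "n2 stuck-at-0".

Fault-free values for test 1 (P=1, Q=0, R=1, S=0): n1=0, n2=1, n3=0, n4=1, n5=1, giving Y=1. Observed 0.
Test 1: faults giving observed 0 are {n5 stuck-at-0, n5 inverted output}.
Test 2 (P=0, Q=1, R=1, S=0): fault-free n1=1, n2=1, n3=0, n4=1, n5=0 → 0; observed 0. Eliminates n5 inverted output.
Only n5 stuck-at-0 is consistent with every test.

n5 stuck-at-0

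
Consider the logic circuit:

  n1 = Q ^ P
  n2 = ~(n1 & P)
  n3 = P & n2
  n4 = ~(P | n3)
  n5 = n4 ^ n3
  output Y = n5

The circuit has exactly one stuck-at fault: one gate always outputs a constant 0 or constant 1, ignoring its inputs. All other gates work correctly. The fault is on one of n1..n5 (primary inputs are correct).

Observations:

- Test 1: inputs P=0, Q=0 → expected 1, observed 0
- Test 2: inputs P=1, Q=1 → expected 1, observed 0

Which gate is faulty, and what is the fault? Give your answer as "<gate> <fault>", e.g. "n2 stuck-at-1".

Fault-free values for test 1 (P=0, Q=0): n1=0, n2=1, n3=0, n4=1, n5=1, giving Y=1. Observed 0.
Test 1: faults giving observed 0 are {n4 stuck-at-0, n5 stuck-at-0}.
Test 2 (P=1, Q=1): fault-free n1=0, n2=1, n3=1, n4=0, n5=1 → 1; observed 0. Eliminates n4 stuck-at-0.
Only n5 stuck-at-0 is consistent with every test.

n5 stuck-at-0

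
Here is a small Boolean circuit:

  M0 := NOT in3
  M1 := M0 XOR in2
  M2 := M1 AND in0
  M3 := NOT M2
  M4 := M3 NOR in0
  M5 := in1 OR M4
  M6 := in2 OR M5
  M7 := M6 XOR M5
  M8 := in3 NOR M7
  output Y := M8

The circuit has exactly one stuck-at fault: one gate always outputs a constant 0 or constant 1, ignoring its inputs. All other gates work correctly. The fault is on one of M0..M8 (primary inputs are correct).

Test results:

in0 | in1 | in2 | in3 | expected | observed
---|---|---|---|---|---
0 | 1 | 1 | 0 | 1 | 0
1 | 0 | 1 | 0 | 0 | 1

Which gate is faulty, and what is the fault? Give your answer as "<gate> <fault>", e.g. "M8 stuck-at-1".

M6 stuck-at-0

Fault-free values for test 1 (in0=0, in1=1, in2=1, in3=0): M0=1, M1=0, M2=0, M3=1, M4=0, M5=1, M6=1, M7=0, M8=1, giving Y=1. Observed 0.
Test 1: faults giving observed 0 are {M5 stuck-at-0, M6 stuck-at-0, M7 stuck-at-1, M8 stuck-at-0}.
Test 2 (in0=1, in1=0, in2=1, in3=0): fault-free M0=1, M1=0, M2=0, M3=1, M4=0, M5=0, M6=1, M7=1, M8=0 → 0; observed 1. Eliminates M5 stuck-at-0, M7 stuck-at-1, M8 stuck-at-0.
Only M6 stuck-at-0 is consistent with every test.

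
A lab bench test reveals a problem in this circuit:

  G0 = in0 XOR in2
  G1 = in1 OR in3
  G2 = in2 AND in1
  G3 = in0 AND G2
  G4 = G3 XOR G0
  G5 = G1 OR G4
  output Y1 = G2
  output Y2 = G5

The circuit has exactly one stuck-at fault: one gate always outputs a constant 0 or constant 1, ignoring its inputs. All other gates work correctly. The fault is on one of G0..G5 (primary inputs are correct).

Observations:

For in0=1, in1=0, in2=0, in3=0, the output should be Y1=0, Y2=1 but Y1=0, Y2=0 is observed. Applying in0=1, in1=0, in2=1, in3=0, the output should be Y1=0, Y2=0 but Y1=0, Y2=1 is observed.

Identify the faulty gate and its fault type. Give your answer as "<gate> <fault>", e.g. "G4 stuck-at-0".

G3 stuck-at-1

Fault-free values for test 1 (in0=1, in1=0, in2=0, in3=0): G0=1, G1=0, G2=0, G3=0, G4=1, G5=1, giving Y1=0, Y2=1. Observed Y1=0, Y2=0.
Test 1: faults giving observed Y1=0, Y2=0 are {G0 stuck-at-0, G3 stuck-at-1, G4 stuck-at-0, G5 stuck-at-0}.
Test 2 (in0=1, in1=0, in2=1, in3=0): fault-free G0=0, G1=0, G2=0, G3=0, G4=0, G5=0 → Y1=0, Y2=0; observed Y1=0, Y2=1. Eliminates G0 stuck-at-0, G4 stuck-at-0, G5 stuck-at-0.
Only G3 stuck-at-1 is consistent with every test.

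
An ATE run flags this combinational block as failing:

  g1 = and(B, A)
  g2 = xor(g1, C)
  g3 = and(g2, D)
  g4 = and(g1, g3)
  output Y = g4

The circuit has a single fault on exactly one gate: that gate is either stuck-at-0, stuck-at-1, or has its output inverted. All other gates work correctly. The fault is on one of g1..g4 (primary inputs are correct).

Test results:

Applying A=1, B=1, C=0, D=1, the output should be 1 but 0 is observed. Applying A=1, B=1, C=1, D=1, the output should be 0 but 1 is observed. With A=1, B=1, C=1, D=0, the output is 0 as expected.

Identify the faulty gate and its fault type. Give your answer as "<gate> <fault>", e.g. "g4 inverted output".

g2 inverted output

Fault-free values for test 1 (A=1, B=1, C=0, D=1): g1=1, g2=1, g3=1, g4=1, giving Y=1. Observed 0.
Test 1: faults giving observed 0 are {g1 stuck-at-0, g1 inverted output, g2 stuck-at-0, g2 inverted output, g3 stuck-at-0, g3 inverted output, g4 stuck-at-0, g4 inverted output}.
Test 2 (A=1, B=1, C=1, D=1): fault-free g1=1, g2=0, g3=0, g4=0 → 0; observed 1. Eliminates g1 stuck-at-0, g1 inverted output, g2 stuck-at-0, g3 stuck-at-0, g4 stuck-at-0.
Test 3 (A=1, B=1, C=1, D=0): fault-free g1=1, g2=0, g3=0, g4=0 → 0; observed 0. Eliminates g3 inverted output, g4 inverted output.
Only g2 inverted output is consistent with every test.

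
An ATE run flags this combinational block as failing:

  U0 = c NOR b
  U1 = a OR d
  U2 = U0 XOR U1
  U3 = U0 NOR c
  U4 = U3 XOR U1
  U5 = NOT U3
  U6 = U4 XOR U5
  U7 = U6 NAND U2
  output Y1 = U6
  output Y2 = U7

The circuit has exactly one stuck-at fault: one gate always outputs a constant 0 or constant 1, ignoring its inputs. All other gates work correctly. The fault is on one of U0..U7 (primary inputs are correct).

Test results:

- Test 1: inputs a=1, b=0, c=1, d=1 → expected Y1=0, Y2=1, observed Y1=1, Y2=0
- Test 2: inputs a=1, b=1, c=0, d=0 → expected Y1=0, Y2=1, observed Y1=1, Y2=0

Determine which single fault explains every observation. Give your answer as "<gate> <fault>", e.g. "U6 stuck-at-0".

Fault-free values for test 1 (a=1, b=0, c=1, d=1): U0=0, U1=1, U2=1, U3=0, U4=1, U5=1, U6=0, U7=1, giving Y1=0, Y2=1. Observed Y1=1, Y2=0.
Test 1: faults giving observed Y1=1, Y2=0 are {U4 stuck-at-0, U5 stuck-at-0, U6 stuck-at-1}.
Test 2 (a=1, b=1, c=0, d=0): fault-free U0=0, U1=1, U2=1, U3=1, U4=0, U5=0, U6=0, U7=1 → Y1=0, Y2=1; observed Y1=1, Y2=0. Eliminates U4 stuck-at-0, U5 stuck-at-0.
Only U6 stuck-at-1 is consistent with every test.

U6 stuck-at-1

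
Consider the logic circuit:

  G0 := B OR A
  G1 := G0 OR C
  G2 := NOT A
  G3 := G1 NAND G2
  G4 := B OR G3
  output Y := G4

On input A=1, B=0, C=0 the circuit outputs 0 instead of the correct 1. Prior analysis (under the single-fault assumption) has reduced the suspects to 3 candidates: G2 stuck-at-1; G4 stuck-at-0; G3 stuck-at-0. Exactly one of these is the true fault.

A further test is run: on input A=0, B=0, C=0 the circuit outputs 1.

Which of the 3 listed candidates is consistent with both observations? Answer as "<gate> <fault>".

Evaluate each candidate on input A=0, B=0, C=0:
  G2 stuck-at-1: G0=0, G1=0, G2=1 [stuck-at-1], G3=1, G4=1 → 1 — matches
  G4 stuck-at-0: G0=0, G1=0, G2=1, G3=1, G4=0 [stuck-at-0] → 0 — eliminated
  G3 stuck-at-0: G0=0, G1=0, G2=1, G3=0 [stuck-at-0], G4=0 → 0 — eliminated
Only G2 stuck-at-1 reproduces the observed 1.

G2 stuck-at-1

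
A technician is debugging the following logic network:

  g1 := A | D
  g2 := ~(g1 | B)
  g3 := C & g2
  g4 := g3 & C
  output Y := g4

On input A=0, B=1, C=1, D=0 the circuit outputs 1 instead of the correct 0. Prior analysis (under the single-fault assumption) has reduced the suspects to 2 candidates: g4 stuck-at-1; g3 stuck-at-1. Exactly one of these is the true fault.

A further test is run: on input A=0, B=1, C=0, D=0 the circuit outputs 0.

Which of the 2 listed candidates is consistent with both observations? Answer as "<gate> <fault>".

Evaluate each candidate on input A=0, B=1, C=0, D=0:
  g4 stuck-at-1: g1=0, g2=0, g3=0, g4=1 [stuck-at-1] → 1 — eliminated
  g3 stuck-at-1: g1=0, g2=0, g3=1 [stuck-at-1], g4=0 → 0 — matches
Only g3 stuck-at-1 reproduces the observed 0.

g3 stuck-at-1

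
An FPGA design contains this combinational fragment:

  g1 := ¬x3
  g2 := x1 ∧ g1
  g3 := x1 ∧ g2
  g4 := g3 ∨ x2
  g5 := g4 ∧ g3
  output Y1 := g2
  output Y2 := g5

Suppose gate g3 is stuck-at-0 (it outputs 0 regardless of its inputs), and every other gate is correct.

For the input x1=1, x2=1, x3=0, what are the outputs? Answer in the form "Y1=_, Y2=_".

Y1=1, Y2=0

Propagate with g3 forced: g1=1, g2=1, g3=0 [stuck-at-0], g4=1, g5=0.
So the outputs are Y1=1, Y2=0. (Without the fault they would be Y1=1, Y2=1.)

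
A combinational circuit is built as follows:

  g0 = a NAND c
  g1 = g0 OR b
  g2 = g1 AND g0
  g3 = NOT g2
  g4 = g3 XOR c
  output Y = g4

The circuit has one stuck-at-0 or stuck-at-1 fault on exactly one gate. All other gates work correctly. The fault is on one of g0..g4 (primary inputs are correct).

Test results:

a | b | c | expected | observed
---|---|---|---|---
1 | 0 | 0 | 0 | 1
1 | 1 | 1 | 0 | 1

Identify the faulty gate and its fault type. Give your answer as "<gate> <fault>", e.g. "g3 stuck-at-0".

Fault-free values for test 1 (a=1, b=0, c=0): g0=1, g1=1, g2=1, g3=0, g4=0, giving Y=0. Observed 1.
Test 1: faults giving observed 1 are {g0 stuck-at-0, g1 stuck-at-0, g2 stuck-at-0, g3 stuck-at-1, g4 stuck-at-1}.
Test 2 (a=1, b=1, c=1): fault-free g0=0, g1=1, g2=0, g3=1, g4=0 → 0; observed 1. Eliminates g0 stuck-at-0, g1 stuck-at-0, g2 stuck-at-0, g3 stuck-at-1.
Only g4 stuck-at-1 is consistent with every test.

g4 stuck-at-1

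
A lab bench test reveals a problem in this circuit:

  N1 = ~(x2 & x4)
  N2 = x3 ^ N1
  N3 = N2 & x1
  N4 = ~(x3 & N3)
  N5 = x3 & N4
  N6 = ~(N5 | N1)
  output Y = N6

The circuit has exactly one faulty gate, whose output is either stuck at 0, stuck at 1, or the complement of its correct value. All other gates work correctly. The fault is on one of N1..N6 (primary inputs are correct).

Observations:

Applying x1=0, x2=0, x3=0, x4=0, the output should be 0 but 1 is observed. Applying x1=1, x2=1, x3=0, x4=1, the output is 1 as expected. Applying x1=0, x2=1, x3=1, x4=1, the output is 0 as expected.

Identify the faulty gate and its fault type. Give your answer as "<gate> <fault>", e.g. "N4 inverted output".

Fault-free values for test 1 (x1=0, x2=0, x3=0, x4=0): N1=1, N2=1, N3=0, N4=1, N5=0, N6=0, giving Y=0. Observed 1.
Test 1: faults giving observed 1 are {N1 stuck-at-0, N1 inverted output, N6 stuck-at-1, N6 inverted output}.
Test 2 (x1=1, x2=1, x3=0, x4=1): fault-free N1=0, N2=0, N3=0, N4=1, N5=0, N6=1 → 1; observed 1. Eliminates N1 inverted output, N6 inverted output.
Test 3 (x1=0, x2=1, x3=1, x4=1): fault-free N1=0, N2=1, N3=0, N4=1, N5=1, N6=0 → 0; observed 0. Eliminates N6 stuck-at-1.
Only N1 stuck-at-0 is consistent with every test.

N1 stuck-at-0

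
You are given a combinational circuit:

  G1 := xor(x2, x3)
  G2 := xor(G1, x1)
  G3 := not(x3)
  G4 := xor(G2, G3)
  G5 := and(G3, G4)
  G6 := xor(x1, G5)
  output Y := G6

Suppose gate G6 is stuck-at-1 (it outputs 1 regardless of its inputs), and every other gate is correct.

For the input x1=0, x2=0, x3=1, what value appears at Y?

Propagate with G6 forced: G1=1, G2=1, G3=0, G4=1, G5=0, G6=1 [stuck-at-1].
So Y = 1. (Without the fault it would be 0.)

1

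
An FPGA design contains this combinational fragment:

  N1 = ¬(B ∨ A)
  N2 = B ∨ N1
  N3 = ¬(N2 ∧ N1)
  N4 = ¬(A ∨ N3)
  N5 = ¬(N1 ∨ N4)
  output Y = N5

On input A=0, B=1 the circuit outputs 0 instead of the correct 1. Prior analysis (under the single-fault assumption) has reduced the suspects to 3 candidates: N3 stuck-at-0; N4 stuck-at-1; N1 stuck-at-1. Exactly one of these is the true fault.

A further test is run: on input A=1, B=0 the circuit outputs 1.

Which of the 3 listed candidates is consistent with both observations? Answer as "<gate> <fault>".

Evaluate each candidate on input A=1, B=0:
  N3 stuck-at-0: N1=0, N2=0, N3=0 [stuck-at-0], N4=0, N5=1 → 1 — matches
  N4 stuck-at-1: N1=0, N2=0, N3=1, N4=1 [stuck-at-1], N5=0 → 0 — eliminated
  N1 stuck-at-1: N1=1 [stuck-at-1], N2=1, N3=0, N4=0, N5=0 → 0 — eliminated
Only N3 stuck-at-0 reproduces the observed 1.

N3 stuck-at-0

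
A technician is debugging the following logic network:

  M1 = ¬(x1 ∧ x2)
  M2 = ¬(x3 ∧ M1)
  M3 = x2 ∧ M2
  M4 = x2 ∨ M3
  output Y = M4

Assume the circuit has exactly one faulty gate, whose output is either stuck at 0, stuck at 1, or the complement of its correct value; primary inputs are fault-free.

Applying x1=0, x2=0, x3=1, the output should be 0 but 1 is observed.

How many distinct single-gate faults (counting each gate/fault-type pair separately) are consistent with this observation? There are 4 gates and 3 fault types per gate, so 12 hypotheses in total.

4

Fault-free: M1=1, M2=0, M3=0, M4=0 → 0. Observed 1.
  M1 stuck-at-0: output 0 ✗
  M1 stuck-at-1: output 0 ✗
  M1 inverted output: output 0 ✗
  M2 stuck-at-0: output 0 ✗
  M2 stuck-at-1: output 0 ✗
  M2 inverted output: output 0 ✗
  M3 stuck-at-0: output 0 ✗
  M3 stuck-at-1: output 1 ✓
  M3 inverted output: output 1 ✓
  M4 stuck-at-0: output 0 ✗
  M4 stuck-at-1: output 1 ✓
  M4 inverted output: output 1 ✓
Consistent faults: {M3 stuck-at-1, M3 inverted output, M4 stuck-at-1, M4 inverted output} — 4 in all.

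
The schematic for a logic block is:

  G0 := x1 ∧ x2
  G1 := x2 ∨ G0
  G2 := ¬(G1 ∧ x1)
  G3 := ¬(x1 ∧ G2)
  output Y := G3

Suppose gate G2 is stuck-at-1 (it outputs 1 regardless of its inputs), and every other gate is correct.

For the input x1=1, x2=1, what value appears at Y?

0

Propagate with G2 forced: G0=1, G1=1, G2=1 [stuck-at-1], G3=0.
So Y = 0. (Without the fault it would be 1.)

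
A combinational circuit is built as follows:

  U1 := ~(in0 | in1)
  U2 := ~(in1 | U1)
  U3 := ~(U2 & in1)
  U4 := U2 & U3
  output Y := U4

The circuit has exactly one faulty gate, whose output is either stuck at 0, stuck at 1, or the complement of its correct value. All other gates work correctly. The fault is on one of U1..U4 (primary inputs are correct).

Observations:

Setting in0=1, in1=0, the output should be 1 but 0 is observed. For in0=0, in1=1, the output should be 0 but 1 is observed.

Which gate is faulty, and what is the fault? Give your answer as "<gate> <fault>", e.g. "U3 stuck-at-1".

U4 inverted output

Fault-free values for test 1 (in0=1, in1=0): U1=0, U2=1, U3=1, U4=1, giving Y=1. Observed 0.
Test 1: faults giving observed 0 are {U1 stuck-at-1, U1 inverted output, U2 stuck-at-0, U2 inverted output, U3 stuck-at-0, U3 inverted output, U4 stuck-at-0, U4 inverted output}.
Test 2 (in0=0, in1=1): fault-free U1=0, U2=0, U3=1, U4=0 → 0; observed 1. Eliminates U1 stuck-at-1, U1 inverted output, U2 stuck-at-0, U2 inverted output, U3 stuck-at-0, U3 inverted output, U4 stuck-at-0.
Only U4 inverted output is consistent with every test.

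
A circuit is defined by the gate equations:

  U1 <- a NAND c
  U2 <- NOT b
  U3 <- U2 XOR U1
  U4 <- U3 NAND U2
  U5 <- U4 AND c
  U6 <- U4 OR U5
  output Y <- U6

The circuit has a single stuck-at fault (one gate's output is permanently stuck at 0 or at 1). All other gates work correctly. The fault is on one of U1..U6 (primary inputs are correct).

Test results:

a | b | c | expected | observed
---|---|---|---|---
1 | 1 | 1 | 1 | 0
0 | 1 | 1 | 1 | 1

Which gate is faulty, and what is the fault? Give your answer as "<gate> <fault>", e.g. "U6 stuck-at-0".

Fault-free values for test 1 (a=1, b=1, c=1): U1=0, U2=0, U3=0, U4=1, U5=1, U6=1, giving Y=1. Observed 0.
Test 1: faults giving observed 0 are {U2 stuck-at-1, U4 stuck-at-0, U6 stuck-at-0}.
Test 2 (a=0, b=1, c=1): fault-free U1=1, U2=0, U3=1, U4=1, U5=1, U6=1 → 1; observed 1. Eliminates U4 stuck-at-0, U6 stuck-at-0.
Only U2 stuck-at-1 is consistent with every test.

U2 stuck-at-1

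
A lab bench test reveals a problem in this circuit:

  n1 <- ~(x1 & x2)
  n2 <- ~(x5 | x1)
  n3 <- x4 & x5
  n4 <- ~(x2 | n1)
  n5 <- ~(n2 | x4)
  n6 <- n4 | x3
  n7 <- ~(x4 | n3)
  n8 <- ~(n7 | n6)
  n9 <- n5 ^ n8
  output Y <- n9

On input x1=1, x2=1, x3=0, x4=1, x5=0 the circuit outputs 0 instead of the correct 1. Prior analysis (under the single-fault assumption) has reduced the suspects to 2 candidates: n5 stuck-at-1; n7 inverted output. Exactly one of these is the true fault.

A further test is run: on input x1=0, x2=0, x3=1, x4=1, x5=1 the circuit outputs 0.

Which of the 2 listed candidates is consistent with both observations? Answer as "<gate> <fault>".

Evaluate each candidate on input x1=0, x2=0, x3=1, x4=1, x5=1:
  n5 stuck-at-1: n1=1, n2=0, n3=1, n4=0, n5=1 [stuck-at-1], n6=1, n7=0, n8=0, n9=1 → 1 — eliminated
  n7 inverted output: n1=1, n2=0, n3=1, n4=0, n5=0, n6=1, n7=1 [inverted output], n8=0, n9=0 → 0 — matches
Only n7 inverted output reproduces the observed 0.

n7 inverted output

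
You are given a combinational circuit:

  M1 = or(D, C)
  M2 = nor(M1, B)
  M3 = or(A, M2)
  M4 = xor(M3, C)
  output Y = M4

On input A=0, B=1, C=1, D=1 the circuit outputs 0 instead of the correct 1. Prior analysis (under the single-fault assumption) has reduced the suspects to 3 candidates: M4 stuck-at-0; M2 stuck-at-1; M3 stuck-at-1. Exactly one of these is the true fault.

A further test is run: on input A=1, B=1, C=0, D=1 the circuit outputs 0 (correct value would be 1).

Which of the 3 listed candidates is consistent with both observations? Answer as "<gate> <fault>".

M4 stuck-at-0

Evaluate each candidate on input A=1, B=1, C=0, D=1:
  M4 stuck-at-0: M1=1, M2=0, M3=1, M4=0 [stuck-at-0] → 0 — matches
  M2 stuck-at-1: M1=1, M2=1 [stuck-at-1], M3=1, M4=1 → 1 — eliminated
  M3 stuck-at-1: M1=1, M2=0, M3=1 [stuck-at-1], M4=1 → 1 — eliminated
Only M4 stuck-at-0 reproduces the observed 0.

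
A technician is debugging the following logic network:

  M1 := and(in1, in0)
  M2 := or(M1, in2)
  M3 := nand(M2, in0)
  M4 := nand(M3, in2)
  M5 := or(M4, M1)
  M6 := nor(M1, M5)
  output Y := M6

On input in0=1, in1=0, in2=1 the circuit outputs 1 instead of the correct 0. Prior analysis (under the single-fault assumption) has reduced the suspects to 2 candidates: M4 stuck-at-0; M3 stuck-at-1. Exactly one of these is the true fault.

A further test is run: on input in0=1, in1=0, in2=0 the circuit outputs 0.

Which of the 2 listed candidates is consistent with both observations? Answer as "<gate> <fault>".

Evaluate each candidate on input in0=1, in1=0, in2=0:
  M4 stuck-at-0: M1=0, M2=0, M3=1, M4=0 [stuck-at-0], M5=0, M6=1 → 1 — eliminated
  M3 stuck-at-1: M1=0, M2=0, M3=1 [stuck-at-1], M4=1, M5=1, M6=0 → 0 — matches
Only M3 stuck-at-1 reproduces the observed 0.

M3 stuck-at-1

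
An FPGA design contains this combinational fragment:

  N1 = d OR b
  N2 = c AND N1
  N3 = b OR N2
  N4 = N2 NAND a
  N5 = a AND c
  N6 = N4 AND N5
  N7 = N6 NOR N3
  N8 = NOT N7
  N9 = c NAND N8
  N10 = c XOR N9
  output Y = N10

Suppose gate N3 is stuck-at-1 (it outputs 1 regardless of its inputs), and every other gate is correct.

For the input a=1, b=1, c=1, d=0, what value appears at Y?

1

Propagate with N3 forced: N1=1, N2=1, N3=1 [stuck-at-1], N4=0, N5=1, N6=0, N7=0, N8=1, N9=0, N10=1.
So Y = 1. (Same as the fault-free value — the fault is masked on this input.)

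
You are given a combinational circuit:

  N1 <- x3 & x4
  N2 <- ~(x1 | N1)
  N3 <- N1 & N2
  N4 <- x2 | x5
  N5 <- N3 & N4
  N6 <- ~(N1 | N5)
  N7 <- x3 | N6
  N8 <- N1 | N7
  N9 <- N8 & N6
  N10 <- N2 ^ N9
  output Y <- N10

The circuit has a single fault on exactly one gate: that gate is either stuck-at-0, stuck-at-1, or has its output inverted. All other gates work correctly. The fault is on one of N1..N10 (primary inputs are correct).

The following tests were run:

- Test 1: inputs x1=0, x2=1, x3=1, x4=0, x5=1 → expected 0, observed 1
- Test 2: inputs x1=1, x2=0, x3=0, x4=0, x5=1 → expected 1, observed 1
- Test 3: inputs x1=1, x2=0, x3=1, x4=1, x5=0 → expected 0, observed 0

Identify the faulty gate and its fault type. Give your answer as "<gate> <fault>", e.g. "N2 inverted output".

N2 stuck-at-0

Fault-free values for test 1 (x1=0, x2=1, x3=1, x4=0, x5=1): N1=0, N2=1, N3=0, N4=1, N5=0, N6=1, N7=1, N8=1, N9=1, N10=0, giving Y=0. Observed 1.
Test 1: faults giving observed 1 are {N2 stuck-at-0, N2 inverted output, N3 stuck-at-1, N3 inverted output, N5 stuck-at-1, N5 inverted output, N6 stuck-at-0, N6 inverted output, N7 stuck-at-0, N7 inverted output, N8 stuck-at-0, N8 inverted output, N9 stuck-at-0, N9 inverted output, N10 stuck-at-1, N10 inverted output}.
Test 2 (x1=1, x2=0, x3=0, x4=0, x5=1): fault-free N1=0, N2=0, N3=0, N4=1, N5=0, N6=1, N7=1, N8=1, N9=1, N10=1 → 1; observed 1. Eliminates N2 inverted output, N3 stuck-at-1, N3 inverted output, N5 stuck-at-1, N5 inverted output, N6 stuck-at-0, N6 inverted output, N7 stuck-at-0, N7 inverted output, N8 stuck-at-0, N8 inverted output, N9 stuck-at-0, N9 inverted output, N10 inverted output.
Test 3 (x1=1, x2=0, x3=1, x4=1, x5=0): fault-free N1=1, N2=0, N3=0, N4=0, N5=0, N6=0, N7=1, N8=1, N9=0, N10=0 → 0; observed 0. Eliminates N10 stuck-at-1.
Only N2 stuck-at-0 is consistent with every test.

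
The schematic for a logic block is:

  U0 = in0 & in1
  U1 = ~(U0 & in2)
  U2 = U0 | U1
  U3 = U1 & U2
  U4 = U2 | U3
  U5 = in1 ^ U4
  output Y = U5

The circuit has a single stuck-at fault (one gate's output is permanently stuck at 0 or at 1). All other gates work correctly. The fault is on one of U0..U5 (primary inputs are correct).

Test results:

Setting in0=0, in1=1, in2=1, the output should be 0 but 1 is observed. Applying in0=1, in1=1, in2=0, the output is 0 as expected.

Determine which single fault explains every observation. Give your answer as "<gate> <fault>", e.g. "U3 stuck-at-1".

U1 stuck-at-0

Fault-free values for test 1 (in0=0, in1=1, in2=1): U0=0, U1=1, U2=1, U3=1, U4=1, U5=0, giving Y=0. Observed 1.
Test 1: faults giving observed 1 are {U1 stuck-at-0, U2 stuck-at-0, U4 stuck-at-0, U5 stuck-at-1}.
Test 2 (in0=1, in1=1, in2=0): fault-free U0=1, U1=1, U2=1, U3=1, U4=1, U5=0 → 0; observed 0. Eliminates U2 stuck-at-0, U4 stuck-at-0, U5 stuck-at-1.
Only U1 stuck-at-0 is consistent with every test.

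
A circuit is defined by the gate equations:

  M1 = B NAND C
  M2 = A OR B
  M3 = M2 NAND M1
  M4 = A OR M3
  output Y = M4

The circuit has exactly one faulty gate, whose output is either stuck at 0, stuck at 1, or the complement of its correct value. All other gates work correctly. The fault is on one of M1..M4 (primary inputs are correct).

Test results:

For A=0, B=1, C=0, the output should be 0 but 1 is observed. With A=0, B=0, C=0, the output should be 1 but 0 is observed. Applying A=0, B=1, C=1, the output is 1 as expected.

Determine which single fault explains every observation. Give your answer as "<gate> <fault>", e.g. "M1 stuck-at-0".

Fault-free values for test 1 (A=0, B=1, C=0): M1=1, M2=1, M3=0, M4=0, giving Y=0. Observed 1.
Test 1: faults giving observed 1 are {M1 stuck-at-0, M1 inverted output, M2 stuck-at-0, M2 inverted output, M3 stuck-at-1, M3 inverted output, M4 stuck-at-1, M4 inverted output}.
Test 2 (A=0, B=0, C=0): fault-free M1=1, M2=0, M3=1, M4=1 → 1; observed 0. Eliminates M1 stuck-at-0, M1 inverted output, M2 stuck-at-0, M3 stuck-at-1, M4 stuck-at-1.
Test 3 (A=0, B=1, C=1): fault-free M1=0, M2=1, M3=1, M4=1 → 1; observed 1. Eliminates M3 inverted output, M4 inverted output.
Only M2 inverted output is consistent with every test.

M2 inverted output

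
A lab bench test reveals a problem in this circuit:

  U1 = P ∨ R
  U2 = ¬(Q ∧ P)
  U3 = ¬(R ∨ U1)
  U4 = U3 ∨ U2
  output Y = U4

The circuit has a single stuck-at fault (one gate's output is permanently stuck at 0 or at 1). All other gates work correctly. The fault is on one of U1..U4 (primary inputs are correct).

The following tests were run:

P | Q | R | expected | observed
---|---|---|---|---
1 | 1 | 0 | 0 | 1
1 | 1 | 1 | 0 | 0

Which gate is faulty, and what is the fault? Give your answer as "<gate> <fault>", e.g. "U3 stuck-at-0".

U1 stuck-at-0

Fault-free values for test 1 (P=1, Q=1, R=0): U1=1, U2=0, U3=0, U4=0, giving Y=0. Observed 1.
Test 1: faults giving observed 1 are {U1 stuck-at-0, U2 stuck-at-1, U3 stuck-at-1, U4 stuck-at-1}.
Test 2 (P=1, Q=1, R=1): fault-free U1=1, U2=0, U3=0, U4=0 → 0; observed 0. Eliminates U2 stuck-at-1, U3 stuck-at-1, U4 stuck-at-1.
Only U1 stuck-at-0 is consistent with every test.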